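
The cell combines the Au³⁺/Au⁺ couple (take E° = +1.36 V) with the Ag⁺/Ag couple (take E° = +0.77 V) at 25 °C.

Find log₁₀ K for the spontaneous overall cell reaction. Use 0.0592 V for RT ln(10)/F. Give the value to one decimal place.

Cathode: Au³⁺/Au⁺; anode: Ag⁺/Ag. E°cell = +0.59 V, n = 2.
log K = nE°cell / 0.0592 = (2)(+0.59) / 0.0592 = 19.9.

19.9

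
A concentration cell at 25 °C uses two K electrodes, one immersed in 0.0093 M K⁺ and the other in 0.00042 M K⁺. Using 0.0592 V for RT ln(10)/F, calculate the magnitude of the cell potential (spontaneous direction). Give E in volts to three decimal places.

+0.080 V

For a concentration cell E°cell = 0. The 0.0093 M side is the cathode (reduction is favoured where [K⁺] is higher).
With n = 1, E = −(0.0592/1) log([K⁺]ₐₙ/[K⁺]꜀ₐₜ) = −(0.0592/1) log(0.00042/0.0093) = −(0.0592/1)(-1.345) = +0.080 V.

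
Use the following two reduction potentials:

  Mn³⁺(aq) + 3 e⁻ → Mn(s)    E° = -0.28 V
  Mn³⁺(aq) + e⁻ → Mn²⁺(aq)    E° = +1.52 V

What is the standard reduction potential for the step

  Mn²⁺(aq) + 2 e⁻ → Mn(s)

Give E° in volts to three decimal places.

Sequential free energies add, so n₃E°₃ = n₁E°₁ + n₂E°₂.
With n₃ = 3, and the known step contributing 1×(+1.52) V, the unknown satisfies 2·E° = 3×(-0.28) − 1×(+1.52) = -2.360.
E° = -2.360 / 2 = -1.180 V.

-1.180 V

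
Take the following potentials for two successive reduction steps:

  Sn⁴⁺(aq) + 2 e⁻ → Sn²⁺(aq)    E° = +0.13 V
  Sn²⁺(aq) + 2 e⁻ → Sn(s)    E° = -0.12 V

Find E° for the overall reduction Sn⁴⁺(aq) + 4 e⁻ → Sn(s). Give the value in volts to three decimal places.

+0.005 V

Standard free energies of sequential steps add: ΔG°₃ = ΔG°₁ + ΔG°₂, so n₃E°₃ = n₁E°₁ + n₂E°₂.
E°₃ = (2×+0.13 + 2×-0.12) / 4 = (+0.020) / 4 = +0.005 V.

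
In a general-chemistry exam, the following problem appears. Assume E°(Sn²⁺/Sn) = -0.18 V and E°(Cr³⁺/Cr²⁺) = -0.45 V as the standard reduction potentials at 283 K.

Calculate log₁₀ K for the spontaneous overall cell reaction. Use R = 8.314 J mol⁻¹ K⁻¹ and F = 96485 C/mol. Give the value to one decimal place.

9.6

Cathode: Sn²⁺/Sn; anode: Cr³⁺/Cr²⁺. E°cell = (-0.18) − (-0.45) = +0.27 V, with n = 2.
ΔG° = −nFE° = −RT ln K, so ln K = nFE°/(RT) = (2)(96485)(+0.27) / ((8.314)(283)) = 22.144.
log₁₀ K = 22.144 / ln 10 = 9.6.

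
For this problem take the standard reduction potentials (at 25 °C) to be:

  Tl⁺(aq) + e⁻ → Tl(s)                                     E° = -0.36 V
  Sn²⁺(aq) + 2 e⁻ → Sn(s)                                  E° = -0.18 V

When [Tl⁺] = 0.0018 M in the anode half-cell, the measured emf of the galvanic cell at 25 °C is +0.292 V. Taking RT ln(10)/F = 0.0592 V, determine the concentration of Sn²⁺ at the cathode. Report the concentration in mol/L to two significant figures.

Sn²⁺/Sn is the cathode, Tl⁺/Tl the anode: E°cell = +0.18 V, n = 2.
Overall reaction: Sn²⁺(aq) + 2 Tl(s) → Sn(s) + 2 Tl⁺(aq); Q = [Tl⁺]^2/[Sn²⁺]^1.
From E = E° − (0.0592/n) log Q: log Q = (E° − E)·n/0.0592 = (+0.18 − (+0.292))·2/0.0592 = -3.7838.
So 1·log[Sn²⁺] = 2·log(0.0018) − log Q = -5.4895 − (-3.7838) = -1.7057; [Sn²⁺] = 10^(-1.7057) ≈ 0.020 M.

0.020 M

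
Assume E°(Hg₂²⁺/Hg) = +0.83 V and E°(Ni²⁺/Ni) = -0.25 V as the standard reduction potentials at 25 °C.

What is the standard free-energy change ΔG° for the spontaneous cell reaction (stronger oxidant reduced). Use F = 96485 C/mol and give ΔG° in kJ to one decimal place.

Hg₂²⁺/Hg (E° = +0.83 V) is the cathode; Ni²⁺/Ni (E° = -0.25 V) is the anode, so E°cell = +1.08 V.
Balancing electrons gives n = 2 (lcm of 2 and 2).
ΔG° = −nFE° = −(2)(96485)(+1.08) = -208,408 J = -208.4 kJ.

-208.4 kJ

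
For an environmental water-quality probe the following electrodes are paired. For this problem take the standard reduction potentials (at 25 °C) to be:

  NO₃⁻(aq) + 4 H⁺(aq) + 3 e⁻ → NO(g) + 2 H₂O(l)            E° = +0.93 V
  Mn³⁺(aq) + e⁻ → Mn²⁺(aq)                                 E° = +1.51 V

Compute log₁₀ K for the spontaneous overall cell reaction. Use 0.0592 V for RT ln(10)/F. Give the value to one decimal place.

Cathode: Mn³⁺/Mn²⁺; anode: NO₃⁻/NO. E°cell = +0.58 V, n = 3.
log K = nE°cell / 0.0592 = (3)(+0.58) / 0.0592 = 29.4.

29.4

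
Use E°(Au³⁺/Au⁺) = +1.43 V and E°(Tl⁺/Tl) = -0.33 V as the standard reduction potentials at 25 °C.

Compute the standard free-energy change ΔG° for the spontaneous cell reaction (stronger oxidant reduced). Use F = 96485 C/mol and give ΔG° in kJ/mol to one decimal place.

-339.6 kJ/mol

Au³⁺/Au⁺ (E° = +1.43 V) is the cathode; Tl⁺/Tl (E° = -0.33 V) is the anode, so E°cell = +1.76 V.
Balancing electrons gives n = 2 (lcm of 2 and 1).
ΔG° = −nFE° = −(2)(96485)(+1.76) = -339,627 J = -339.6 kJ/mol.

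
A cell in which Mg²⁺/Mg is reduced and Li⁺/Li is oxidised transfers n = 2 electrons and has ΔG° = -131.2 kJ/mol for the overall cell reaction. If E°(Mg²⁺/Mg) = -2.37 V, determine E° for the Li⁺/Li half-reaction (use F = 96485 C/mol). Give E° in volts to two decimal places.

-3.05 V

E°cell = −ΔG°/(nF) = −(-131.2×10³)/((2)(96485)) = +0.680 V.
Since Mg²⁺/Mg is the cathode and Li⁺/Li the anode, E°cell = E°(Mg²⁺/Mg) − E°(Li⁺/Li).
So E°(Li⁺/Li) = E°(Mg²⁺/Mg) − E°cell = (-2.37) − (+0.680) = -3.05 V.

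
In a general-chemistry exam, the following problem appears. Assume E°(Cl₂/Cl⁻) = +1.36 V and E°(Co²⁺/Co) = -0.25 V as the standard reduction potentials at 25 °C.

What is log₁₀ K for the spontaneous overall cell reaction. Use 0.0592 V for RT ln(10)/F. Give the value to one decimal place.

54.4

Cathode: Cl₂/Cl⁻; anode: Co²⁺/Co. E°cell = +1.61 V, n = 2.
log K = nE°cell / 0.0592 = (2)(+1.61) / 0.0592 = 54.4.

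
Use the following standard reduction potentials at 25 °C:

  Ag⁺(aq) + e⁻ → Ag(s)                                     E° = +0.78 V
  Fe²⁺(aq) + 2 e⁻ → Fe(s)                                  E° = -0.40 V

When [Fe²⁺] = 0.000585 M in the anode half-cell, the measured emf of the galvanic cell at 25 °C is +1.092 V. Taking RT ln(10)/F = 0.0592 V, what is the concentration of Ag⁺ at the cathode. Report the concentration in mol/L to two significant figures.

Ag⁺/Ag is the cathode, Fe²⁺/Fe the anode: E°cell = +1.18 V, n = 2.
Overall reaction: 2 Ag⁺(aq) + Fe(s) → 2 Ag(s) + Fe²⁺(aq); Q = [Fe²⁺]^1/[Ag⁺]^2.
From E = E° − (0.0592/n) log Q: log Q = (E° − E)·n/0.0592 = (+1.18 − (+1.092))·2/0.0592 = 2.9730.
So 2·log[Ag⁺] = 1·log(0.000585) − log Q = -3.2328 − (2.9730) = -6.2058; log[Ag⁺] = -6.2058 / 2 = -3.1029; [Ag⁺] = 10^(-3.1029) ≈ 0.00079 M.

0.00079 M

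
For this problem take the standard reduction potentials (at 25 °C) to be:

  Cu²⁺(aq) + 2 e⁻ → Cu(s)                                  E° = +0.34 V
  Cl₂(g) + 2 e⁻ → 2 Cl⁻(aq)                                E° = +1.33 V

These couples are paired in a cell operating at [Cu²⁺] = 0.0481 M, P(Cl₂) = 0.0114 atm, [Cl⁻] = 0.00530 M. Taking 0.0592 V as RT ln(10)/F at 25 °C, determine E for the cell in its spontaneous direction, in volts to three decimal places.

+1.106 V

Cl₂/Cl⁻ is the cathode (higher E°), Cu²⁺/Cu the anode: E°cell = +1.33 − (+0.34) = +0.99 V, n = 2.
Overall: Cl₂(g) + Cu(s) → 2 Cl⁻(aq) + Cu²⁺(aq)
Q = [Cl⁻]^2·[Cu²⁺] / (P(Cl₂)); log Q = -3.926.
E = E° − (0.0592/n) log Q = +0.99 − (0.0592/2)(-3.926) = +1.106 V.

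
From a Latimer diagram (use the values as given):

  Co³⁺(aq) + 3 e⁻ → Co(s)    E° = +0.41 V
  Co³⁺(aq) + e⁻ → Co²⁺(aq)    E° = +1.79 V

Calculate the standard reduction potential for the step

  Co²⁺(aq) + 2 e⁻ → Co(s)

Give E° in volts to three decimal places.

-0.280 V

Sequential free energies add, so n₃E°₃ = n₁E°₁ + n₂E°₂.
With n₃ = 3, and the known step contributing 1×(+1.79) V, the unknown satisfies 2·E° = 3×(+0.41) − 1×(+1.79) = -0.560.
E° = -0.560 / 2 = -0.280 V.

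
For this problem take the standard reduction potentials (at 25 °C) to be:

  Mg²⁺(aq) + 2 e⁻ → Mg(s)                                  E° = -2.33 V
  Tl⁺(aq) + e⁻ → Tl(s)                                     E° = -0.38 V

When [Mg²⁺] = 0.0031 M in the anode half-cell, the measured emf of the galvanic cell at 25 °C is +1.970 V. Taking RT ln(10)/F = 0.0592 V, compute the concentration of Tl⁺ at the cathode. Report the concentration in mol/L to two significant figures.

Tl⁺/Tl is the cathode, Mg²⁺/Mg the anode: E°cell = +1.95 V, n = 2.
Overall reaction: 2 Tl⁺(aq) + Mg(s) → 2 Tl(s) + Mg²⁺(aq); Q = [Mg²⁺]^1/[Tl⁺]^2.
From E = E° − (0.0592/n) log Q: log Q = (E° − E)·n/0.0592 = (+1.95 − (+1.970))·2/0.0592 = -0.6757.
So 2·log[Tl⁺] = 1·log(0.0031) − log Q = -2.5086 − (-0.6757) = -1.8329; log[Tl⁺] = -1.8329 / 2 = -0.9164; [Tl⁺] = 10^(-0.9164) ≈ 0.12 M.

0.12 M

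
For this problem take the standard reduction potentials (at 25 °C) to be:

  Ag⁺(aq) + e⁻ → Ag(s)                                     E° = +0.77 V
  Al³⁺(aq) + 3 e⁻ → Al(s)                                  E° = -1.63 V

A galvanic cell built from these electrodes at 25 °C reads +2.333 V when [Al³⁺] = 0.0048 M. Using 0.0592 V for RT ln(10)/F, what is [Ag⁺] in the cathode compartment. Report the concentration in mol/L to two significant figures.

0.012 M

Ag⁺/Ag is the cathode, Al³⁺/Al the anode: E°cell = +2.40 V, n = 3.
Overall reaction: 3 Ag⁺(aq) + Al(s) → 3 Ag(s) + Al³⁺(aq); Q = [Al³⁺]^1/[Ag⁺]^3.
From E = E° − (0.0592/n) log Q: log Q = (E° − E)·n/0.0592 = (+2.40 − (+2.333))·3/0.0592 = 3.3953.
So 3·log[Ag⁺] = 1·log(0.0048) − log Q = -2.3188 − (3.3953) = -5.7141; log[Ag⁺] = -5.7141 / 3 = -1.9047; [Ag⁺] = 10^(-1.9047) ≈ 0.012 M.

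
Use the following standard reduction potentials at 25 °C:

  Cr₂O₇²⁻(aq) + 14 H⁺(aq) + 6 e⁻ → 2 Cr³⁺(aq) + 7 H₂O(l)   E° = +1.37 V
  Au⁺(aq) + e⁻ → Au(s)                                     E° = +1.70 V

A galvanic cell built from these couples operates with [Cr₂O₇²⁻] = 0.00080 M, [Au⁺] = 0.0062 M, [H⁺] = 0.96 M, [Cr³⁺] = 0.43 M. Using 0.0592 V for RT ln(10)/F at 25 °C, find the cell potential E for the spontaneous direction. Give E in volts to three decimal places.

Au⁺/Au is the cathode (higher E°), Cr₂O₇²⁻/Cr³⁺ the anode: E°cell = +1.70 − (+1.37) = +0.33 V, n = 6.
Overall: 6 Au⁺(aq) + 2 Cr³⁺(aq) + 7 H₂O(l) → 6 Au(s) + Cr₂O₇²⁻(aq) + 14 H⁺(aq)
Q = [Cr₂O₇²⁻]·[H⁺]^14 / ([Au⁺]^6·[Cr³⁺]^2); log Q = 10.634.
E = E° − (0.0592/n) log Q = +0.33 − (0.0592/6)(10.634) = +0.225 V.

+0.225 V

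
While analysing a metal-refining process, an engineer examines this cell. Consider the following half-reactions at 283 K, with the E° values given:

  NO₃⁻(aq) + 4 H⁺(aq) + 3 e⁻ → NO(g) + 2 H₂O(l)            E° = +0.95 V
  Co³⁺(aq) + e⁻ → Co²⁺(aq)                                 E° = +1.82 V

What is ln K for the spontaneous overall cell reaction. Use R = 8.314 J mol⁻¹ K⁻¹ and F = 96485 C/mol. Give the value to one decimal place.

107.0

Cathode: Co³⁺/Co²⁺; anode: NO₃⁻/NO. E°cell = (+1.82) − (+0.95) = +0.87 V, with n = 3.
ΔG° = −nFE° = −RT ln K, so ln K = nFE°/(RT) = (3)(96485)(+0.87) / ((8.314)(283)) = 107.030.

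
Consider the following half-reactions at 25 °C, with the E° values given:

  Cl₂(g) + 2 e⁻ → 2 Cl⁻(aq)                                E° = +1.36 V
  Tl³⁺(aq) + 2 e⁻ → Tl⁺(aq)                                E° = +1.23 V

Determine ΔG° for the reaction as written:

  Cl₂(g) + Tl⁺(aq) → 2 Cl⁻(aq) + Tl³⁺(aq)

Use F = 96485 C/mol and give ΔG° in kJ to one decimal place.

-25.1 kJ

As written, Cl₂/Cl⁻ is reduced (cathode) and Tl³⁺/Tl⁺ is oxidised (anode), so E°cell = (+1.36) − (+1.23) = +0.13 V.
Balancing electrons gives n = 2.
ΔG° = −nFE° = −(2)(96485)(+0.13) = -25,086 J = -25.1 kJ.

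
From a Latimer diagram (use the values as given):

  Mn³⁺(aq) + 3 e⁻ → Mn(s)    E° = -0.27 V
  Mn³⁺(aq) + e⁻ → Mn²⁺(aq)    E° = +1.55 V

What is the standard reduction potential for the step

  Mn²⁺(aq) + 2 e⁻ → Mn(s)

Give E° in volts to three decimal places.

Sequential free energies add, so n₃E°₃ = n₁E°₁ + n₂E°₂.
With n₃ = 3, and the known step contributing 1×(+1.55) V, the unknown satisfies 2·E° = 3×(-0.27) − 1×(+1.55) = -2.360.
E° = -2.360 / 2 = -1.180 V.

-1.180 V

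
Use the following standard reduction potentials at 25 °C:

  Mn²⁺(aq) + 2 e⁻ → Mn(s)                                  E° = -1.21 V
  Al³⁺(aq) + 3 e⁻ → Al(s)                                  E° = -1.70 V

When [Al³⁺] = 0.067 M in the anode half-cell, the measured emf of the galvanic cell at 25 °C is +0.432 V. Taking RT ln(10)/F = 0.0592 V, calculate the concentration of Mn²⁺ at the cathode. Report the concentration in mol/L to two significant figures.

Mn²⁺/Mn is the cathode, Al³⁺/Al the anode: E°cell = +0.49 V, n = 6.
Overall reaction: 3 Mn²⁺(aq) + 2 Al(s) → 3 Mn(s) + 2 Al³⁺(aq); Q = [Al³⁺]^2/[Mn²⁺]^3.
From E = E° − (0.0592/n) log Q: log Q = (E° − E)·n/0.0592 = (+0.49 − (+0.432))·6/0.0592 = 5.8784.
So 3·log[Mn²⁺] = 2·log(0.067) − log Q = -2.3479 − (5.8784) = -8.2263; log[Mn²⁺] = -8.2263 / 3 = -2.7421; [Mn²⁺] = 10^(-2.7421) ≈ 0.0018 M.

0.0018 M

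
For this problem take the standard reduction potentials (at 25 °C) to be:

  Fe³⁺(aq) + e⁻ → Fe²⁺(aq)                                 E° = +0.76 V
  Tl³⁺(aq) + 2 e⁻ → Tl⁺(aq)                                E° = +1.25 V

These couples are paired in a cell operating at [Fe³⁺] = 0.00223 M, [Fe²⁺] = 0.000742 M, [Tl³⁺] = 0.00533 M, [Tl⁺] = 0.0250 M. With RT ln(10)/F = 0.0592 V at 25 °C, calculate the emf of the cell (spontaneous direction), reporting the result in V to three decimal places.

+0.442 V

Tl³⁺/Tl⁺ is the cathode (higher E°), Fe³⁺/Fe²⁺ the anode: E°cell = +1.25 − (+0.76) = +0.49 V, n = 2.
Overall: Tl³⁺(aq) + 2 Fe²⁺(aq) → Tl⁺(aq) + 2 Fe³⁺(aq)
Q = [Tl⁺]·[Fe³⁺]^2 / ([Tl³⁺]·[Fe²⁺]^2); log Q = 1.627.
E = E° − (0.0592/n) log Q = +0.49 − (0.0592/2)(1.627) = +0.442 V.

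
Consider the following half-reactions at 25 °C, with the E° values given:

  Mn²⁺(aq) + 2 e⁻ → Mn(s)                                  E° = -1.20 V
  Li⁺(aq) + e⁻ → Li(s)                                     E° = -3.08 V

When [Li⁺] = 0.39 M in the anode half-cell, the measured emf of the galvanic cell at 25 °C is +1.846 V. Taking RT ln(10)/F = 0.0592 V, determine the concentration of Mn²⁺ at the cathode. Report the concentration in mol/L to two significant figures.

Mn²⁺/Mn is the cathode, Li⁺/Li the anode: E°cell = +1.88 V, n = 2.
Overall reaction: Mn²⁺(aq) + 2 Li(s) → Mn(s) + 2 Li⁺(aq); Q = [Li⁺]^2/[Mn²⁺]^1.
From E = E° − (0.0592/n) log Q: log Q = (E° − E)·n/0.0592 = (+1.88 − (+1.846))·2/0.0592 = 1.1486.
So 1·log[Mn²⁺] = 2·log(0.39) − log Q = -0.8179 − (1.1486) = -1.9665; [Mn²⁺] = 10^(-1.9665) ≈ 0.011 M.

0.011 M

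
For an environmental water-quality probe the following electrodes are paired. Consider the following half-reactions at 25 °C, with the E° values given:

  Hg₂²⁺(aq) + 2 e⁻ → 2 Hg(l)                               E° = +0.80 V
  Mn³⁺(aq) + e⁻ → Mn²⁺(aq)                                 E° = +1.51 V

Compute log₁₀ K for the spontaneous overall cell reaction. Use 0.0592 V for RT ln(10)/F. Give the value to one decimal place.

Cathode: Mn³⁺/Mn²⁺; anode: Hg₂²⁺/Hg. E°cell = +0.71 V, n = 2.
log K = nE°cell / 0.0592 = (2)(+0.71) / 0.0592 = 24.0.

24.0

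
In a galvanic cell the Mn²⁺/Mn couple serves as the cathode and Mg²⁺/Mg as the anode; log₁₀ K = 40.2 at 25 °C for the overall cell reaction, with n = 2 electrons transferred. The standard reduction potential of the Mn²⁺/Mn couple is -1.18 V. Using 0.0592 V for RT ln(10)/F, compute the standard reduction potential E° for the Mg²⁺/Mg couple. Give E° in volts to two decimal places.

-2.37 V

E°cell = (0.0592/n)·log K = (0.0592/2)(40.2) = +1.190 V.
Since Mn²⁺/Mn is the cathode and Mg²⁺/Mg the anode, E°cell = E°(Mn²⁺/Mn) − E°(Mg²⁺/Mg).
So E°(Mg²⁺/Mg) = E°(Mn²⁺/Mn) − E°cell = (-1.18) − (+1.190) = -2.37 V.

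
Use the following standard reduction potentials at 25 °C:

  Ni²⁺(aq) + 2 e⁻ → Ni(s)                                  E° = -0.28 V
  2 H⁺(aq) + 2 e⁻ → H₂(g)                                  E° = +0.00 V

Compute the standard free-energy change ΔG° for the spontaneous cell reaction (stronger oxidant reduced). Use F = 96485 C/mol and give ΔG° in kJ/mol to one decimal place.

-54.0 kJ/mol

H⁺/H₂ (E° = +0.00 V) is the cathode; Ni²⁺/Ni (E° = -0.28 V) is the anode, so E°cell = +0.28 V.
Balancing electrons gives n = 2 (lcm of 2 and 2).
ΔG° = −nFE° = −(2)(96485)(+0.28) = -54,032 J = -54.0 kJ/mol.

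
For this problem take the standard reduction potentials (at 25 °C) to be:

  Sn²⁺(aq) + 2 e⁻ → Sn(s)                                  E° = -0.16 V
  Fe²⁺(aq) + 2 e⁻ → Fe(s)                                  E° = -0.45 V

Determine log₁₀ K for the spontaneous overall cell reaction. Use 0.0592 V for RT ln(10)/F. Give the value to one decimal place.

9.8

Cathode: Sn²⁺/Sn; anode: Fe²⁺/Fe. E°cell = +0.29 V, n = 2.
log K = nE°cell / 0.0592 = (2)(+0.29) / 0.0592 = 9.8.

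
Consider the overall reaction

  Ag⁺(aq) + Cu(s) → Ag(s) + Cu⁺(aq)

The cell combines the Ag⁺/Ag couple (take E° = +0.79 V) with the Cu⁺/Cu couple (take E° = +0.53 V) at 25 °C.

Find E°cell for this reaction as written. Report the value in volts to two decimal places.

The Ag⁺/Ag couple has the higher reduction potential, so it is the cathode; Cu⁺/Cu is oxidised at the anode.
E°cell = E°(cathode) − E°(anode) = (+0.79) − (+0.53) = +0.26 V.
Since E°cell > 0, the reaction is spontaneous under standard conditions.

+0.26 V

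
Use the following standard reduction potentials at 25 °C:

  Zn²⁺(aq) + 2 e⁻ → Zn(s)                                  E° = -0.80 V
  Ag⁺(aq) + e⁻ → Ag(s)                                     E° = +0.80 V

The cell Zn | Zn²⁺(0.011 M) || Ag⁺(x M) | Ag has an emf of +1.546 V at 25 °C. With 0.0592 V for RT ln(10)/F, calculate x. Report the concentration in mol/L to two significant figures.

Ag⁺/Ag is the cathode, Zn²⁺/Zn the anode: E°cell = +1.60 V, n = 2.
Overall reaction: 2 Ag⁺(aq) + Zn(s) → 2 Ag(s) + Zn²⁺(aq); Q = [Zn²⁺]^1/[Ag⁺]^2.
From E = E° − (0.0592/n) log Q: log Q = (E° − E)·n/0.0592 = (+1.60 − (+1.546))·2/0.0592 = 1.8243.
So 2·log[Ag⁺] = 1·log(0.011) − log Q = -1.9586 − (1.8243) = -3.7829; log[Ag⁺] = -3.7829 / 2 = -1.8915; [Ag⁺] = 10^(-1.8915) ≈ 0.013 M.

0.013 M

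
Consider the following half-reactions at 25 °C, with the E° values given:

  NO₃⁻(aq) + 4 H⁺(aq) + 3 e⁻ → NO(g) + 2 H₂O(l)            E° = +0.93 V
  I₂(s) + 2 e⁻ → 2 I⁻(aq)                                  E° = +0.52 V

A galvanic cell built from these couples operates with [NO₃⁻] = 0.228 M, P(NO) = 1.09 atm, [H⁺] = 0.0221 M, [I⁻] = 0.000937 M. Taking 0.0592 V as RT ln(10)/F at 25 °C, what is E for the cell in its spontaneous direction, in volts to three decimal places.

NO₃⁻/NO is the cathode (higher E°), I₂/I⁻ the anode: E°cell = +0.93 − (+0.52) = +0.41 V, n = 6.
Overall: 2 NO₃⁻(aq) + 8 H⁺(aq) + 6 I⁻(aq) → 2 NO(g) + 4 H₂O(l) + 3 I₂(s)
Q = P(NO)^2 / ([NO₃⁻]^2·[H⁺]^8·[I⁻]^6); log Q = 32.773.
E = E° − (0.0592/n) log Q = +0.41 − (0.0592/6)(32.773) = +0.087 V.

+0.087 V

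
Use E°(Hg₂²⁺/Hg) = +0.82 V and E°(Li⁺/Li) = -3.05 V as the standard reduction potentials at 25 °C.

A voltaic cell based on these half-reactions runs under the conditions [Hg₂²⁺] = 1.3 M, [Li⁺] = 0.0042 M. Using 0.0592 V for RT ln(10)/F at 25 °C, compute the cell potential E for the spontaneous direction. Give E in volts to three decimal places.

Hg₂²⁺/Hg is the cathode (higher E°), Li⁺/Li the anode: E°cell = +0.82 − (-3.05) = +3.87 V, n = 2.
Overall: Hg₂²⁺(aq) + 2 Li(s) → 2 Hg(l) + 2 Li⁺(aq)
Q = [Li⁺]^2 / ([Hg₂²⁺]); log Q = -4.867.
E = E° − (0.0592/n) log Q = +3.87 − (0.0592/2)(-4.867) = +4.014 V.

+4.014 V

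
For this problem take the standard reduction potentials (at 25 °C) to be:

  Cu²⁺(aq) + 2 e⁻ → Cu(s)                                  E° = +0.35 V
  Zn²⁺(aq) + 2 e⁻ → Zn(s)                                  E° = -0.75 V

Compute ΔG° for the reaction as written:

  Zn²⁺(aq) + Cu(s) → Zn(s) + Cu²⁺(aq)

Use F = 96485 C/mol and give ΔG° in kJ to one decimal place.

As written, Zn²⁺/Zn is reduced (cathode) and Cu²⁺/Cu is oxidised (anode), so E°cell = (-0.75) − (+0.35) = -1.10 V.
Balancing electrons gives n = 2.
ΔG° = −nFE° = −(2)(96485)(-1.10) = 212,267 J = +212.3 kJ.

+212.3 kJ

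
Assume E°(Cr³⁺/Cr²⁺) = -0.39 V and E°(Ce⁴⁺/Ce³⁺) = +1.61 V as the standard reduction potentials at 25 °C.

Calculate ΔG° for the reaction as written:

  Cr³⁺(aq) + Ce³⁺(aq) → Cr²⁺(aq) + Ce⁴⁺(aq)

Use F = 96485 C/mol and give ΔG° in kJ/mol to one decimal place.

As written, Cr³⁺/Cr²⁺ is reduced (cathode) and Ce⁴⁺/Ce³⁺ is oxidised (anode), so E°cell = (-0.39) − (+1.61) = -2.00 V.
Balancing electrons gives n = 1.
ΔG° = −nFE° = −(1)(96485)(-2.00) = 192,970 J = +193.0 kJ/mol.

+193.0 kJ/mol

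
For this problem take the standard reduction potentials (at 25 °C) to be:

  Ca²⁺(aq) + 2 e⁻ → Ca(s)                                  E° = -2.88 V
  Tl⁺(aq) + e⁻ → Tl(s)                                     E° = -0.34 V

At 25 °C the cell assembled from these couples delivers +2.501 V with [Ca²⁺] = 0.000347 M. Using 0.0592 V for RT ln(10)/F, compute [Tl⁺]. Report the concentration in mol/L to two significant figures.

Tl⁺/Tl is the cathode, Ca²⁺/Ca the anode: E°cell = +2.54 V, n = 2.
Overall reaction: 2 Tl⁺(aq) + Ca(s) → 2 Tl(s) + Ca²⁺(aq); Q = [Ca²⁺]^1/[Tl⁺]^2.
From E = E° − (0.0592/n) log Q: log Q = (E° − E)·n/0.0592 = (+2.54 − (+2.501))·2/0.0592 = 1.3176.
So 2·log[Tl⁺] = 1·log(0.000347) − log Q = -3.4597 − (1.3176) = -4.7773; log[Tl⁺] = -4.7773 / 2 = -2.3887; [Tl⁺] = 10^(-2.3887) ≈ 0.0041 M.

0.0041 M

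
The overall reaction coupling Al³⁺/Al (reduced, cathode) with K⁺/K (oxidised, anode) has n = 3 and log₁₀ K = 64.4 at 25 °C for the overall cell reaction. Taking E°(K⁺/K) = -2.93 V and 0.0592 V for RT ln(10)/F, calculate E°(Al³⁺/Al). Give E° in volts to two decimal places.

-1.66 V

E°cell = (0.0592/n)·log K = (0.0592/3)(64.4) = +1.271 V.
Since Al³⁺/Al is the cathode and K⁺/K the anode, E°cell = E°(Al³⁺/Al) − E°(K⁺/K).
So E°(Al³⁺/Al) = E°cell + E°(K⁺/K) = +1.271 + (-2.93) = -1.66 V.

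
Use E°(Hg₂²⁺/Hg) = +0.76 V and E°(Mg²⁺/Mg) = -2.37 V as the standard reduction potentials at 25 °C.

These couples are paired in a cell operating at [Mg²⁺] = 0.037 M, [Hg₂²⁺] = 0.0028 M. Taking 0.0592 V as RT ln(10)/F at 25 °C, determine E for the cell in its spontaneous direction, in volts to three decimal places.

+3.097 V

Hg₂²⁺/Hg is the cathode (higher E°), Mg²⁺/Mg the anode: E°cell = +0.76 − (-2.37) = +3.13 V, n = 2.
Overall: Hg₂²⁺(aq) + Mg(s) → 2 Hg(l) + Mg²⁺(aq)
Q = [Mg²⁺] / ([Hg₂²⁺]); log Q = 1.121.
E = E° − (0.0592/n) log Q = +3.13 − (0.0592/2)(1.121) = +3.097 V.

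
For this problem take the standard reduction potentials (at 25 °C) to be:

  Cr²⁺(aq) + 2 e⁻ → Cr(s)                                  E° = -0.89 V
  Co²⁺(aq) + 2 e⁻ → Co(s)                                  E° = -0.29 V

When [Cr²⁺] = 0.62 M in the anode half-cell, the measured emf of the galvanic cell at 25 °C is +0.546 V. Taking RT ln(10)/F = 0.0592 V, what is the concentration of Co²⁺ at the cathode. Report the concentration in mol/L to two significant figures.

0.0093 M

Co²⁺/Co is the cathode, Cr²⁺/Cr the anode: E°cell = +0.60 V, n = 2.
Overall reaction: Co²⁺(aq) + Cr(s) → Co(s) + Cr²⁺(aq); Q = [Cr²⁺]^1/[Co²⁺]^1.
From E = E° − (0.0592/n) log Q: log Q = (E° − E)·n/0.0592 = (+0.60 − (+0.546))·2/0.0592 = 1.8243.
So 1·log[Co²⁺] = 1·log(0.62) − log Q = -0.2076 − (1.8243) = -2.0319; [Co²⁺] = 10^(-2.0319) ≈ 0.0093 M.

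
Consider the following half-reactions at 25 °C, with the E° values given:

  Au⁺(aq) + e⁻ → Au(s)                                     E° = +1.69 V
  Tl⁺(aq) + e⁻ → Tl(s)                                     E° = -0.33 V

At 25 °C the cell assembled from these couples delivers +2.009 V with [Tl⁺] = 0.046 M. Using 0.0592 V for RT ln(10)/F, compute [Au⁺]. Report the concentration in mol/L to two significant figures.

0.030 M

Au⁺/Au is the cathode, Tl⁺/Tl the anode: E°cell = +2.02 V, n = 1.
Overall reaction: Au⁺(aq) + Tl(s) → Au(s) + Tl⁺(aq); Q = [Tl⁺]^1/[Au⁺]^1.
From E = E° − (0.0592/n) log Q: log Q = (E° − E)·n/0.0592 = (+2.02 − (+2.009))·1/0.0592 = 0.1858.
So 1·log[Au⁺] = 1·log(0.046) − log Q = -1.3372 − (0.1858) = -1.5230; [Au⁺] = 10^(-1.5230) ≈ 0.030 M.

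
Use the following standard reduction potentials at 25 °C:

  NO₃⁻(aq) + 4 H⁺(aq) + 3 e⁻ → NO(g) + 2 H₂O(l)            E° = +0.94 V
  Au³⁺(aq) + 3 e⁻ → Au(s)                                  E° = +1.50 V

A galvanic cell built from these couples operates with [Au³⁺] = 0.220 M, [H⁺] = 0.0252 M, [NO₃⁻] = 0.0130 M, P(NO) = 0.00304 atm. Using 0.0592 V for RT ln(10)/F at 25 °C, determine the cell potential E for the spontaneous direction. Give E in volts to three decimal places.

Au³⁺/Au is the cathode (higher E°), NO₃⁻/NO the anode: E°cell = +1.50 − (+0.94) = +0.56 V, n = 3.
Overall: Au³⁺(aq) + NO(g) + 2 H₂O(l) → Au(s) + NO₃⁻(aq) + 4 H⁺(aq)
Q = [NO₃⁻]·[H⁺]^4 / ([Au³⁺]·P(NO)); log Q = -5.106.
E = E° − (0.0592/n) log Q = +0.56 − (0.0592/3)(-5.106) = +0.661 V.

+0.661 V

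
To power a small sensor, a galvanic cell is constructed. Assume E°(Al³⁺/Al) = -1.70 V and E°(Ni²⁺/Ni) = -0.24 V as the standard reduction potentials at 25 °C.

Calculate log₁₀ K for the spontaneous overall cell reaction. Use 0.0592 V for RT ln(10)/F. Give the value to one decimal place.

Cathode: Ni²⁺/Ni; anode: Al³⁺/Al. E°cell = +1.46 V, n = 6.
log K = nE°cell / 0.0592 = (6)(+1.46) / 0.0592 = 148.0.

148.0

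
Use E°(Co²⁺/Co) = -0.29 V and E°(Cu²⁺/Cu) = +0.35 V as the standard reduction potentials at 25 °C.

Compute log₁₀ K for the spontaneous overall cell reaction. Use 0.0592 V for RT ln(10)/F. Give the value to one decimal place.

21.6

Cathode: Cu²⁺/Cu; anode: Co²⁺/Co. E°cell = +0.64 V, n = 2.
log K = nE°cell / 0.0592 = (2)(+0.64) / 0.0592 = 21.6.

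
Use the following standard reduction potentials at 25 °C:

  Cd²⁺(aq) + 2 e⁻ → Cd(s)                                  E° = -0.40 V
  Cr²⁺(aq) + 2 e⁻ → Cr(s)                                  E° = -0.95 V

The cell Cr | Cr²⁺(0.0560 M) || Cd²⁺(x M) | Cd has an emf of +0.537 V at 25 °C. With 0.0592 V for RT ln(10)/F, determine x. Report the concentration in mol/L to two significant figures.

0.020 M

Cd²⁺/Cd is the cathode, Cr²⁺/Cr the anode: E°cell = +0.55 V, n = 2.
Overall reaction: Cd²⁺(aq) + Cr(s) → Cd(s) + Cr²⁺(aq); Q = [Cr²⁺]^1/[Cd²⁺]^1.
From E = E° − (0.0592/n) log Q: log Q = (E° − E)·n/0.0592 = (+0.55 − (+0.537))·2/0.0592 = 0.4392.
So 1·log[Cd²⁺] = 1·log(0.056) − log Q = -1.2518 − (0.4392) = -1.6910; [Cd²⁺] = 10^(-1.6910) ≈ 0.020 M.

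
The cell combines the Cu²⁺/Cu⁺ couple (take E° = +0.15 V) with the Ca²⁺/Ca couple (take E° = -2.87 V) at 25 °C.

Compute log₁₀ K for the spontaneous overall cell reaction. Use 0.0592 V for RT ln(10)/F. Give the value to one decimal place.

102.0

Cathode: Cu²⁺/Cu⁺; anode: Ca²⁺/Ca. E°cell = +3.02 V, n = 2.
log K = nE°cell / 0.0592 = (2)(+3.02) / 0.0592 = 102.0.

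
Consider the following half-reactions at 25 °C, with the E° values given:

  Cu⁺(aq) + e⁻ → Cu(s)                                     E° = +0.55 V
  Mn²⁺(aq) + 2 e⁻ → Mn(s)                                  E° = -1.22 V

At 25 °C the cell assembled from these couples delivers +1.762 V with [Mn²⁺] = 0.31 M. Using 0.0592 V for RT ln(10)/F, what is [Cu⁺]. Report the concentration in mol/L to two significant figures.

0.41 M

Cu⁺/Cu is the cathode, Mn²⁺/Mn the anode: E°cell = +1.77 V, n = 2.
Overall reaction: 2 Cu⁺(aq) + Mn(s) → 2 Cu(s) + Mn²⁺(aq); Q = [Mn²⁺]^1/[Cu⁺]^2.
From E = E° − (0.0592/n) log Q: log Q = (E° − E)·n/0.0592 = (+1.77 − (+1.762))·2/0.0592 = 0.2703.
So 2·log[Cu⁺] = 1·log(0.31) − log Q = -0.5086 − (0.2703) = -0.7789; log[Cu⁺] = -0.7789 / 2 = -0.3895; [Cu⁺] = 10^(-0.3895) ≈ 0.41 M.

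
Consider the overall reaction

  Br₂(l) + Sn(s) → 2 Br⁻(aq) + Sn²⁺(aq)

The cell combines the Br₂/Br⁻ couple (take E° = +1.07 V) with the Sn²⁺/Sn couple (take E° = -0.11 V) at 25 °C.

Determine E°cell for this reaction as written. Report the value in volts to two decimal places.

The Br₂/Br⁻ couple has the higher reduction potential, so it is the cathode; Sn²⁺/Sn is oxidised at the anode.
E°cell = E°(cathode) − E°(anode) = (+1.07) − (-0.11) = +1.18 V.

+1.18 V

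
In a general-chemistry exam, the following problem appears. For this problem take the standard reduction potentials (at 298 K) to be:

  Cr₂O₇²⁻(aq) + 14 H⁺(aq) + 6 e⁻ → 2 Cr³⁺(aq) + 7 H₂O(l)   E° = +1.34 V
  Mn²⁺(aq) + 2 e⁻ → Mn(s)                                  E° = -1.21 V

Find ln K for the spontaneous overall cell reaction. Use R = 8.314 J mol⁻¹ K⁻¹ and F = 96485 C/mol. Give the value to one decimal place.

Cathode: Cr₂O₇²⁻/Cr³⁺; anode: Mn²⁺/Mn. E°cell = (+1.34) − (-1.21) = +2.55 V, with n = 6.
ΔG° = −nFE° = −RT ln K, so ln K = nFE°/(RT) = (6)(96485)(+2.55) / ((8.314)(298)) = 595.834.

595.8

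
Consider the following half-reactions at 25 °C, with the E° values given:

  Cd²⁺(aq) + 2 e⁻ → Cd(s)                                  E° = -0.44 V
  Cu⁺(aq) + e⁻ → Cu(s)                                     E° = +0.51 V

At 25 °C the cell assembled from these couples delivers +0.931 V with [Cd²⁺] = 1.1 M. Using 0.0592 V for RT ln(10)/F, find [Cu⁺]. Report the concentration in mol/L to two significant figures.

Cu⁺/Cu is the cathode, Cd²⁺/Cd the anode: E°cell = +0.95 V, n = 2.
Overall reaction: 2 Cu⁺(aq) + Cd(s) → 2 Cu(s) + Cd²⁺(aq); Q = [Cd²⁺]^1/[Cu⁺]^2.
From E = E° − (0.0592/n) log Q: log Q = (E° − E)·n/0.0592 = (+0.95 − (+0.931))·2/0.0592 = 0.6419.
So 2·log[Cu⁺] = 1·log(1.1) − log Q = 0.0414 − (0.6419) = -0.6005; log[Cu⁺] = -0.6005 / 2 = -0.3003; [Cu⁺] = 10^(-0.3003) ≈ 0.50 M.

0.50 M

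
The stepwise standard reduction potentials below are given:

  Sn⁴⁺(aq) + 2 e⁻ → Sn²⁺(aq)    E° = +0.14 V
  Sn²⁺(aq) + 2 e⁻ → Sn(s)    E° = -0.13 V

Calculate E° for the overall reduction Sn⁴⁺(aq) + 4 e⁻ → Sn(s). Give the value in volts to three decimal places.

+0.005 V

Adding the free-energy changes (−nFE°) of the two steps gives −n₃FE°₃ = −n₁FE°₁ − n₂FE°₂.
E°₃ = (2×+0.14 + 2×-0.13) / 4 = (+0.020) / 4 = +0.005 V.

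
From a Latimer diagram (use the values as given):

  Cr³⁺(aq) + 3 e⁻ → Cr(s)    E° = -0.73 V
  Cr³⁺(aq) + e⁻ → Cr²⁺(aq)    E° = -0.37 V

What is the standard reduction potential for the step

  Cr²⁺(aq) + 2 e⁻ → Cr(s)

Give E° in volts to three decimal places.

-0.910 V

Sequential free energies add, so n₃E°₃ = n₁E°₁ + n₂E°₂.
With n₃ = 3, and the known step contributing 1×(-0.37) V, the unknown satisfies 2·E° = 3×(-0.73) − 1×(-0.37) = -1.820.
E° = -1.820 / 2 = -0.910 V.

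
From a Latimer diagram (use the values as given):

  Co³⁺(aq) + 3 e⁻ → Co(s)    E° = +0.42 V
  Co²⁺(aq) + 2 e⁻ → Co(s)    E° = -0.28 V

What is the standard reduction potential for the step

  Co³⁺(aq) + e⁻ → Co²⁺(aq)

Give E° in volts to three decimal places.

Sequential free energies add, so n₃E°₃ = n₁E°₁ + n₂E°₂.
With n₃ = 3, and the known step contributing 2×(-0.28) V, the unknown satisfies 1·E° = 3×(+0.42) − 2×(-0.28) = +1.820.
E° = +1.820 / 1 = +1.820 V.

+1.820 V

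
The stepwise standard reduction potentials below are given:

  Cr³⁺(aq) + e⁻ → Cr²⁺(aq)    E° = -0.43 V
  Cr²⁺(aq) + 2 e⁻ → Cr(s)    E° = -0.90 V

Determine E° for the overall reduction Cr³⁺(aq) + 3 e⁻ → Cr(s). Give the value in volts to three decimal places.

Adding the free-energy changes (−nFE°) of the two steps gives −n₃FE°₃ = −n₁FE°₁ − n₂FE°₂.
E°₃ = (1×-0.43 + 2×-0.90) / 3 = (-2.230) / 3 = -0.743 V.

-0.743 V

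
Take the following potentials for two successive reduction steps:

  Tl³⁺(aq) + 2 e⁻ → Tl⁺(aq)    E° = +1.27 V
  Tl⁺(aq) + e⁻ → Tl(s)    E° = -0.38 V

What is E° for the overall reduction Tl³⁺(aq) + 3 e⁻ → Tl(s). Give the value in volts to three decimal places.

Adding the free-energy changes (−nFE°) of the two steps gives −n₃FE°₃ = −n₁FE°₁ − n₂FE°₂.
E°₃ = (2×+1.27 + 1×-0.38) / 3 = (+2.160) / 3 = +0.720 V.

+0.720 V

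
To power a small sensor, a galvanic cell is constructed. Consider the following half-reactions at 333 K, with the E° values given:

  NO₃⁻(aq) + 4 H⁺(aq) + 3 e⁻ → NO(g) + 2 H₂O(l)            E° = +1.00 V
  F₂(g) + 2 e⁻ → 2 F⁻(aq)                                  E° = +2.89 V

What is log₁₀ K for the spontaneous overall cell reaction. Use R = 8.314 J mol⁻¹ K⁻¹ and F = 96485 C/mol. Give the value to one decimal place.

171.6

Cathode: F₂/F⁻; anode: NO₃⁻/NO. E°cell = (+2.89) − (+1.00) = +1.89 V, with n = 6.
ΔG° = −nFE° = −RT ln K, so ln K = nFE°/(RT) = (6)(96485)(+1.89) / ((8.314)(333)) = 395.202.
log₁₀ K = 395.202 / ln 10 = 171.6.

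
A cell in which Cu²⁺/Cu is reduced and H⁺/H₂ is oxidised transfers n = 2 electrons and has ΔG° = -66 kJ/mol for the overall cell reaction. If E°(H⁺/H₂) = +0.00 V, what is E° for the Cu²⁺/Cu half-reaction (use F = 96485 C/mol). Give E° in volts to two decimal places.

E°cell = −ΔG°/(nF) = −(-66×10³)/((2)(96485)) = +0.342 V.
Since Cu²⁺/Cu is the cathode and H⁺/H₂ the anode, E°cell = E°(Cu²⁺/Cu) − E°(H⁺/H₂).
So E°(Cu²⁺/Cu) = E°cell + E°(H⁺/H₂) = +0.342 + (+0.00) = +0.34 V.

+0.34 V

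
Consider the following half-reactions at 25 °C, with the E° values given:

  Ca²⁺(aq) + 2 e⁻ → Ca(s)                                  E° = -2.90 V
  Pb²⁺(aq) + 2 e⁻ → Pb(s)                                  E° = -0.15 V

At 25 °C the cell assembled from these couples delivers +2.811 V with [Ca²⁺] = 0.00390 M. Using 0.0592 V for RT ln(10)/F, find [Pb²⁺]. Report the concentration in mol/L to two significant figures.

Pb²⁺/Pb is the cathode, Ca²⁺/Ca the anode: E°cell = +2.75 V, n = 2.
Overall reaction: Pb²⁺(aq) + Ca(s) → Pb(s) + Ca²⁺(aq); Q = [Ca²⁺]^1/[Pb²⁺]^1.
From E = E° − (0.0592/n) log Q: log Q = (E° − E)·n/0.0592 = (+2.75 − (+2.811))·2/0.0592 = -2.0608.
So 1·log[Pb²⁺] = 1·log(0.0039) − log Q = -2.4089 − (-2.0608) = -0.3481; [Pb²⁺] = 10^(-0.3481) ≈ 0.45 M.

0.45 M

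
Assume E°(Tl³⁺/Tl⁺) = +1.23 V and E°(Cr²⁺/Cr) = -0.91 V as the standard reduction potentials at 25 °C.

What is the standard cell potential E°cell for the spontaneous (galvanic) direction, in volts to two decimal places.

The Tl³⁺/Tl⁺ couple has the higher reduction potential, so it is the cathode; Cr²⁺/Cr is oxidised at the anode.
E°cell = E°(cathode) − E°(anode) = (+1.23) − (-0.91) = +2.14 V.

+2.14 V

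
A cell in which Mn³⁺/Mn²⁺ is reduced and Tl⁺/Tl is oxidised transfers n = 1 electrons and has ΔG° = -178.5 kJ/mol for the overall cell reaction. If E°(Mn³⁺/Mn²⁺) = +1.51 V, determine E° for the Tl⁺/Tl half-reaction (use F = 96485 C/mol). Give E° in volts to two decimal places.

-0.34 V

E°cell = −ΔG°/(nF) = −(-178.5×10³)/((1)(96485)) = +1.850 V.
Since Mn³⁺/Mn²⁺ is the cathode and Tl⁺/Tl the anode, E°cell = E°(Mn³⁺/Mn²⁺) − E°(Tl⁺/Tl).
So E°(Tl⁺/Tl) = E°(Mn³⁺/Mn²⁺) − E°cell = (+1.51) − (+1.850) = -0.34 V.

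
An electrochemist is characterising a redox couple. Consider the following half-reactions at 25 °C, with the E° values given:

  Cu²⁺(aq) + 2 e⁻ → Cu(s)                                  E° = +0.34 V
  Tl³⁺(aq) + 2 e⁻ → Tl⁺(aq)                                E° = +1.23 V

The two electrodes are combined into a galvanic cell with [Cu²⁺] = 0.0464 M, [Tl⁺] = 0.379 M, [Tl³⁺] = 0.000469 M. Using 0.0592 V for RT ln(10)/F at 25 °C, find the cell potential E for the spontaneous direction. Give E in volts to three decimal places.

Tl³⁺/Tl⁺ is the cathode (higher E°), Cu²⁺/Cu the anode: E°cell = +1.23 − (+0.34) = +0.89 V, n = 2.
Overall: Tl³⁺(aq) + Cu(s) → Tl⁺(aq) + Cu²⁺(aq)
Q = [Tl⁺]·[Cu²⁺] / ([Tl³⁺]); log Q = 1.574.
E = E° − (0.0592/n) log Q = +0.89 − (0.0592/2)(1.574) = +0.843 V.

+0.843 V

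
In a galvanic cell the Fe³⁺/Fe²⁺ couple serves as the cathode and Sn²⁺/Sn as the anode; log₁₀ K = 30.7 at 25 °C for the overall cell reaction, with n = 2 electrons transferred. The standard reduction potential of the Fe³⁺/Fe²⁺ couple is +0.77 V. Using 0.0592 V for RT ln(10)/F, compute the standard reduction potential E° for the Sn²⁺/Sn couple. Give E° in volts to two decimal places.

E°cell = (0.0592/n)·log K = (0.0592/2)(30.7) = +0.909 V.
Since Fe³⁺/Fe²⁺ is the cathode and Sn²⁺/Sn the anode, E°cell = E°(Fe³⁺/Fe²⁺) − E°(Sn²⁺/Sn).
So E°(Sn²⁺/Sn) = E°(Fe³⁺/Fe²⁺) − E°cell = (+0.77) − (+0.909) = -0.14 V.

-0.14 V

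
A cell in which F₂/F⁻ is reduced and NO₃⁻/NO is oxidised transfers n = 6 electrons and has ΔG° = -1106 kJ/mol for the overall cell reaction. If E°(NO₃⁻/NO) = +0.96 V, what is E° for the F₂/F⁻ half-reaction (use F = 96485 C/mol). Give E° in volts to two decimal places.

E°cell = −ΔG°/(nF) = −(-1106×10³)/((6)(96485)) = +1.910 V.
Since F₂/F⁻ is the cathode and NO₃⁻/NO the anode, E°cell = E°(F₂/F⁻) − E°(NO₃⁻/NO).
So E°(F₂/F⁻) = E°cell + E°(NO₃⁻/NO) = +1.910 + (+0.96) = +2.87 V.

+2.87 V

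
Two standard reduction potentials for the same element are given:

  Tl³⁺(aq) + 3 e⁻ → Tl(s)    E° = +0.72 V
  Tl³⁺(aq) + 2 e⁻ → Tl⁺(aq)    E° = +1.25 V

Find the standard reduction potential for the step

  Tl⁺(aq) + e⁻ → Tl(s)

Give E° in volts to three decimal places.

-0.340 V

Sequential free energies add, so n₃E°₃ = n₁E°₁ + n₂E°₂.
With n₃ = 3, and the known step contributing 2×(+1.25) V, the unknown satisfies 1·E° = 3×(+0.72) − 2×(+1.25) = -0.340.
E° = -0.340 / 1 = -0.340 V.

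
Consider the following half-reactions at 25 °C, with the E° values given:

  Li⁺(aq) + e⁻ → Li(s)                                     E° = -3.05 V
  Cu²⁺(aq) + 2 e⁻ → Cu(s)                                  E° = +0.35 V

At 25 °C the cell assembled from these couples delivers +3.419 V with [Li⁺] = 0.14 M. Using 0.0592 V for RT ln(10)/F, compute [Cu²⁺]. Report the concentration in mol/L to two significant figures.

0.086 M

Cu²⁺/Cu is the cathode, Li⁺/Li the anode: E°cell = +3.40 V, n = 2.
Overall reaction: Cu²⁺(aq) + 2 Li(s) → Cu(s) + 2 Li⁺(aq); Q = [Li⁺]^2/[Cu²⁺]^1.
From E = E° − (0.0592/n) log Q: log Q = (E° − E)·n/0.0592 = (+3.40 − (+3.419))·2/0.0592 = -0.6419.
So 1·log[Cu²⁺] = 2·log(0.14) − log Q = -1.7077 − (-0.6419) = -1.0658; [Cu²⁺] = 10^(-1.0658) ≈ 0.086 M.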